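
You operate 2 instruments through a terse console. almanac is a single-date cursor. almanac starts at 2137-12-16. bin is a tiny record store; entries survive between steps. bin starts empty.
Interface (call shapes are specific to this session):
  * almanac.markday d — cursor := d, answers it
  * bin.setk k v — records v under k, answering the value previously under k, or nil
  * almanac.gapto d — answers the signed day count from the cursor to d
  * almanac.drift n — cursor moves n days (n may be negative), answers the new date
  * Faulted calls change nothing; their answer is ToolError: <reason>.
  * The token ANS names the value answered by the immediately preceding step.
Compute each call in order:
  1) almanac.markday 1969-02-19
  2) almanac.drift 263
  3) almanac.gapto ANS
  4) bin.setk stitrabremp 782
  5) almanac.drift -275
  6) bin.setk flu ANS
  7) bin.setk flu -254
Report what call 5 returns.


> almanac.markday d='1969-02-19'
  1969-02-19
> almanac.drift n='263'
  1969-11-09
> almanac.gapto d='ANS'
  0
> bin.setk k='stitrabremp' v='782'
  nil
> almanac.drift n='-275'
  1969-02-07
> bin.setk k='flu' v='ANS'
  nil
> bin.setk k='flu' v='-254'
  1969-02-07

Answer: 1969-02-07


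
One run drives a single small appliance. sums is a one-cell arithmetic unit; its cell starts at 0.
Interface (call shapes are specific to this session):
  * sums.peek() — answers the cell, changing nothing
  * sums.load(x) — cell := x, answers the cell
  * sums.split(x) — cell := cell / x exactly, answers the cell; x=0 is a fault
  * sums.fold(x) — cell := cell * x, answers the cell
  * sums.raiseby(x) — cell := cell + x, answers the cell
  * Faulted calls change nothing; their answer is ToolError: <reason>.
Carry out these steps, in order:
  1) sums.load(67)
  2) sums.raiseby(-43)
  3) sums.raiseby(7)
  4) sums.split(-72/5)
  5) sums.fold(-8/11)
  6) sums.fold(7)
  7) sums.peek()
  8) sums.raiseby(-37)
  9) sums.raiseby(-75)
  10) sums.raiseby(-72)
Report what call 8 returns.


Answer: -2578/99

Derivation:
Using sums.load using x='67', yielding 67.
I use sums.raiseby using x='-43', giving 24.
I call sums.raiseby using x='7', → 31.
Invoking sums.split using x='-72/5', and get -155/72.
I run sums.fold using x='-8/11', which returns 155/99.
I invoke sums.fold using x='7', giving 1085/99.
Then sums.peek(), → 1085/99.
I call sums.raiseby using x='-37', → -2578/99.
Now I run sums.raiseby using x='-75', which returns -10003/99.
Using sums.raiseby using x='-72', → -17131/99.


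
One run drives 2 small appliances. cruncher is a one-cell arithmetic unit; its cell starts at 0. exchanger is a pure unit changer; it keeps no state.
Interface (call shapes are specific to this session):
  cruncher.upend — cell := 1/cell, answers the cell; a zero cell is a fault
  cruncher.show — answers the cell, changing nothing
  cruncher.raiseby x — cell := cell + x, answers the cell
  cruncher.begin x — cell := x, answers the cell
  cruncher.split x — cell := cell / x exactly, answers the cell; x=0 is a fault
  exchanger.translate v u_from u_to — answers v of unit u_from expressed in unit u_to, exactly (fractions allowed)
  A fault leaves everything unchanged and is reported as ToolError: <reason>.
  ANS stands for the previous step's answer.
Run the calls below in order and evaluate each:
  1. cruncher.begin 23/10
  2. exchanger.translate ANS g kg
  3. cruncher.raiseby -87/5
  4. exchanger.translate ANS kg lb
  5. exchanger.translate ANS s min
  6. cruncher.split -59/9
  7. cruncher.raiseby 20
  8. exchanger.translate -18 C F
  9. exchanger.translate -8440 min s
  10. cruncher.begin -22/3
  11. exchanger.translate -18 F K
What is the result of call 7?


==> cruncher.begin(x='23/10')
<== 23/10
==> exchanger.translate(v='ANS', u_from='g', u_to='kg')
<== 23/10000
==> cruncher.raiseby(x='-87/5')
<== -151/10
==> exchanger.translate(v='ANS', u_from='kg', u_to='lb')
<== -1510000000/45359237
==> exchanger.translate(v='ANS', u_from='s', u_to='min')
<== -75500000/136077711
==> cruncher.split(x='-59/9')
<== 1359/590
==> cruncher.raiseby(x='20')
<== 13159/590
==> exchanger.translate(v='-18', u_from='C', u_to='F')
<== -2/5
==> exchanger.translate(v='-8440', u_from='min', u_to='s')
<== -506400
==> cruncher.begin(x='-22/3')
<== -22/3
==> exchanger.translate(v='-18', u_from='F', u_to='K')
<== 44167/180

Answer: 13159/590


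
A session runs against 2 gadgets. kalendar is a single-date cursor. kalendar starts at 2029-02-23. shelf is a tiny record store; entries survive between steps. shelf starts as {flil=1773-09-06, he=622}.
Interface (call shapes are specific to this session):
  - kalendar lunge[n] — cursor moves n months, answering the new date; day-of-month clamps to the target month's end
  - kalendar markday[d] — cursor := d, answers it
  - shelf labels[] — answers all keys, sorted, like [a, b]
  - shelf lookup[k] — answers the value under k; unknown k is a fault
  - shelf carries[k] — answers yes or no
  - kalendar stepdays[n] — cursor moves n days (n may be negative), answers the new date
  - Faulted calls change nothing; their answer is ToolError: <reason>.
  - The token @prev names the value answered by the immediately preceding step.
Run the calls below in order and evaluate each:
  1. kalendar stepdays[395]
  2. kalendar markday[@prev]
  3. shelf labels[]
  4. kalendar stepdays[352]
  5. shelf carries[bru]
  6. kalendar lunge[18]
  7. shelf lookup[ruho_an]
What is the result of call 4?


Using kalendar stepdays with n='395', — result: 2030-03-25.
Next I call kalendar markday with d='@prev', and get 2030-03-25.
Using shelf labels, and observe [flil, he].
Calling kalendar stepdays with n='352', which returns 2031-03-12.
I use shelf carries with k='bru', → no.
Calling kalendar lunge with n='18', which returns 2032-09-12.
Next I call shelf lookup with k='ruho_an', and see ToolError: no such key ruho_an.

Answer: 2031-03-12


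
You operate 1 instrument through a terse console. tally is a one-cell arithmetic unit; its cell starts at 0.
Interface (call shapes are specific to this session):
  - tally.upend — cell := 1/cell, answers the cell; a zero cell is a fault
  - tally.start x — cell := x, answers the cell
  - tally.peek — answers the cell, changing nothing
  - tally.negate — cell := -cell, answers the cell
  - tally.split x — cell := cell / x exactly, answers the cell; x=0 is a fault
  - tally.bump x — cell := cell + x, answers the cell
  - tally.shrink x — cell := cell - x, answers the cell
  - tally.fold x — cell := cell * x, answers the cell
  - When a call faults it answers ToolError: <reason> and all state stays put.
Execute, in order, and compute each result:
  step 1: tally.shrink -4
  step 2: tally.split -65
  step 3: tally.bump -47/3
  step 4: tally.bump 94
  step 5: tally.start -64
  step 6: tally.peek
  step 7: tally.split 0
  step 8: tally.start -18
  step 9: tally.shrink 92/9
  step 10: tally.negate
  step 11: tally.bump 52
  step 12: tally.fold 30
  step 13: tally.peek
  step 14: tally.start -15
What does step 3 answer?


Answer: -3067/195

Derivation:
> tally.shrink x: -4
[out] 4
> tally.split x: -65
[out] -4/65
> tally.bump x: -47/3
[out] -3067/195
> tally.bump x: 94
[out] 15263/195
> tally.start x: -64
[out] -64
> tally.peek
[out] -64
> tally.split x: 0
[out] ToolError: division by zero
> tally.start x: -18
[out] -18
> tally.shrink x: 92/9
[out] -254/9
> tally.negate
[out] 254/9
> tally.bump x: 52
[out] 722/9
> tally.fold x: 30
[out] 7220/3
> tally.peek
[out] 7220/3
> tally.start x: -15
[out] -15


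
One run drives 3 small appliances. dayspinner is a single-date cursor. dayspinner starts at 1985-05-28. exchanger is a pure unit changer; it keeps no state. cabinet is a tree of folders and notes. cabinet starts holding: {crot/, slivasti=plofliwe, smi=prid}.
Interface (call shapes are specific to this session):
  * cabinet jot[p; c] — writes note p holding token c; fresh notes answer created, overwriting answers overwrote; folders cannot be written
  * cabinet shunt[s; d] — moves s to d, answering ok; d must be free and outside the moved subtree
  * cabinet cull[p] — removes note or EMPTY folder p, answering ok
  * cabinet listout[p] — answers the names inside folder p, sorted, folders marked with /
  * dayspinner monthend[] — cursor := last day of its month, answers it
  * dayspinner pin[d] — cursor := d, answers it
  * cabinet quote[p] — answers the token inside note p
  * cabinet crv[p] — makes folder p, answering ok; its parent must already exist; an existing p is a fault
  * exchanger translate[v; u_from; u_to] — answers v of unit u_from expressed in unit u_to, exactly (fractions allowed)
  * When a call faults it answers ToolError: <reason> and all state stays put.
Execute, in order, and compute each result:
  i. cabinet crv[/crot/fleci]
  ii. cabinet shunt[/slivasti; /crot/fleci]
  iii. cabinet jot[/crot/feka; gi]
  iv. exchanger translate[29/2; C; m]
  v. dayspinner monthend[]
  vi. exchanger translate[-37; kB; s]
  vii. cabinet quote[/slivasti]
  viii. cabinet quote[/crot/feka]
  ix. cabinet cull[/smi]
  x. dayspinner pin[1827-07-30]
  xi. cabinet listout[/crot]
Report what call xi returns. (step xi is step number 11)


Answer: [feka, fleci/]

Derivation:
-> cabinet crv(/crot/fleci)
<- ok
-> cabinet shunt(/slivasti, /crot/fleci)
<- ToolError: exists
-> cabinet jot(/crot/feka, gi)
<- created
-> exchanger translate(29/2, C, m)
<- ToolError: incompatible units
-> dayspinner monthend()
<- 1985-05-31
-> exchanger translate(-37, kB, s)
<- ToolError: incompatible units
-> cabinet quote(/slivasti)
<- plofliwe
-> cabinet quote(/crot/feka)
<- gi
-> cabinet cull(/smi)
<- ok
-> dayspinner pin(1827-07-30)
<- 1827-07-30
-> cabinet listout(/crot)
<- [feka, fleci/]


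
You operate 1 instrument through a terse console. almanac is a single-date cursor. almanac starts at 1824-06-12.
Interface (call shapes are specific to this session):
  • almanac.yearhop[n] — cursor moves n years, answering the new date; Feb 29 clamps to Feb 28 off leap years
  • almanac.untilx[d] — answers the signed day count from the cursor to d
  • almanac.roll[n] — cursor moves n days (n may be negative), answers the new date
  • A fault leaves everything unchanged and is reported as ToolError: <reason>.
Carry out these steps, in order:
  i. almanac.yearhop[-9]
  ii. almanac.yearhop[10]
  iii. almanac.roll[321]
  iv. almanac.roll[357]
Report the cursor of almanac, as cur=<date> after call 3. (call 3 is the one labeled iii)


Answer: cur=1826-04-29

Derivation:
~$ almanac.yearhop n→-9
= 1815-06-12
~$ almanac.yearhop n→10
= 1825-06-12
~$ almanac.roll n→321
= 1826-04-29
~$ almanac.roll n→357
= 1827-04-21


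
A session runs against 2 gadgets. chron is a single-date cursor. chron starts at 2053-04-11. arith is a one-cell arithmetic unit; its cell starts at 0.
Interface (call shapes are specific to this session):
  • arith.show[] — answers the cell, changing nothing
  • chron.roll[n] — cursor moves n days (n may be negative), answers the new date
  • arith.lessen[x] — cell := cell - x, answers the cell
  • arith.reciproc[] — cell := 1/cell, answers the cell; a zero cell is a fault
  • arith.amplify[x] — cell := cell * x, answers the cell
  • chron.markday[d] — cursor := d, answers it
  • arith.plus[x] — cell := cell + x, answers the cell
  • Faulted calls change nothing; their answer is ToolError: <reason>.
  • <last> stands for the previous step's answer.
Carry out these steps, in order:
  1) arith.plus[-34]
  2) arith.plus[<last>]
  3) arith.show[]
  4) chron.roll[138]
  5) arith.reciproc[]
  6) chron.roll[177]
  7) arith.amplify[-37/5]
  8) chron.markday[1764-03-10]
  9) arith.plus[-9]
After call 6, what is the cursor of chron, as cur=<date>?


Answer: cur=2054-02-20

Derivation:
==> arith.plus(x='-34')
<== -34
==> arith.plus(x='<last>')
<== -68
==> arith.show()
<== -68
==> chron.roll(n='138')
<== 2053-08-27
==> arith.reciproc()
<== -1/68
==> chron.roll(n='177')
<== 2054-02-20
==> arith.amplify(x='-37/5')
<== 37/340
==> chron.markday(d='1764-03-10')
<== 1764-03-10
==> arith.plus(x='-9')
<== -3023/340


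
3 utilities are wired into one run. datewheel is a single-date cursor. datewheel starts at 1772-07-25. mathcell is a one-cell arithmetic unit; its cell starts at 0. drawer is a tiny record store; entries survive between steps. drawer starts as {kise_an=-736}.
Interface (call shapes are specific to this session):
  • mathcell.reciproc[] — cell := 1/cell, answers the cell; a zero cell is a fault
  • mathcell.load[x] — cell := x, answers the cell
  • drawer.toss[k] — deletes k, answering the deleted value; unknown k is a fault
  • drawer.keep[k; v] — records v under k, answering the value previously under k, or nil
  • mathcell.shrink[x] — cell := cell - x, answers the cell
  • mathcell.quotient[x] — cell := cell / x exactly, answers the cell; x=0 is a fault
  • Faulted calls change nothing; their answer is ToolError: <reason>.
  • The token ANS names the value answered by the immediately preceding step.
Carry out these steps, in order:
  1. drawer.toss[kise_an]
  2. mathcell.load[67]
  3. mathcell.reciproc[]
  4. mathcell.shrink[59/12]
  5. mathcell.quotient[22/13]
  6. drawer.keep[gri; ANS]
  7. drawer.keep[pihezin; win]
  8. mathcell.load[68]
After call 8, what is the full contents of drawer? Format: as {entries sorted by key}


Answer: {gri=-51233/17688, pihezin=win}

Derivation:
·→ drawer.toss(kise_an)
·← -736
·→ mathcell.load(67)
·← 67
·→ mathcell.reciproc()
·← 1/67
·→ mathcell.shrink(59/12)
·← -3941/804
·→ mathcell.quotient(22/13)
·← -51233/17688
·→ drawer.keep(gri, ANS)
·← nil
·→ drawer.keep(pihezin, win)
·← nil
·→ mathcell.load(68)
·← 68


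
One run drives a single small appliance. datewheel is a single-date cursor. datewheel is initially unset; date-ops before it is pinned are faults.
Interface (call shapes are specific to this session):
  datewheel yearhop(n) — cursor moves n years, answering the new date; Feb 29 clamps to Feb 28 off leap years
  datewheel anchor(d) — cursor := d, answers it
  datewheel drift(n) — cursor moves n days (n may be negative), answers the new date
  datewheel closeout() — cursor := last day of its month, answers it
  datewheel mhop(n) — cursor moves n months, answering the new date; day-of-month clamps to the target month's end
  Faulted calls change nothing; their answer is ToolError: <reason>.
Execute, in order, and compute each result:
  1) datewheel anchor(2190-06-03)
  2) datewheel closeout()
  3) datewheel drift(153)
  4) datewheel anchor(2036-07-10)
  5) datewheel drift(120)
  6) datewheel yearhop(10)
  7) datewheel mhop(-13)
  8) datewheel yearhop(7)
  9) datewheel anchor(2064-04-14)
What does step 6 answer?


Answer: 2046-11-07

Derivation:
CALL datewheel anchor[d=2190-06-03]
RET  2190-06-03
CALL datewheel closeout[]
RET  2190-06-30
CALL datewheel drift[n=153]
RET  2190-11-30
CALL datewheel anchor[d=2036-07-10]
RET  2036-07-10
CALL datewheel drift[n=120]
RET  2036-11-07
CALL datewheel yearhop[n=10]
RET  2046-11-07
CALL datewheel mhop[n=-13]
RET  2045-10-07
CALL datewheel yearhop[n=7]
RET  2052-10-07
CALL datewheel anchor[d=2064-04-14]
RET  2064-04-14


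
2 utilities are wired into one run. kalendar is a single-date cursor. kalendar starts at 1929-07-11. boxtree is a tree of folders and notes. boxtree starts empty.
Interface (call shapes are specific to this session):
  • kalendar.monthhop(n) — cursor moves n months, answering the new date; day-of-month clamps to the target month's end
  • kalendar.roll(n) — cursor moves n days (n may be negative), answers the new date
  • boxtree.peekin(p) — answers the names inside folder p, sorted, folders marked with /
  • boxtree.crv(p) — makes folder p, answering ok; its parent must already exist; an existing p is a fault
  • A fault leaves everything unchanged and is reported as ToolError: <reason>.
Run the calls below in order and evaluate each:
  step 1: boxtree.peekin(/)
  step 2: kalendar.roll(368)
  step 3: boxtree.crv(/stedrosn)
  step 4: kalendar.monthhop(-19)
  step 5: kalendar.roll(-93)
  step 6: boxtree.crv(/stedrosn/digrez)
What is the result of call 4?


Answer: 1928-12-14

Derivation:
·→ boxtree.peekin(p: /)
·← []
·→ kalendar.roll(n: 368)
·← 1930-07-14
·→ boxtree.crv(p: /stedrosn)
·← ok
·→ kalendar.monthhop(n: -19)
·← 1928-12-14
·→ kalendar.roll(n: -93)
·← 1928-09-12
·→ boxtree.crv(p: /stedrosn/digrez)
·← ok


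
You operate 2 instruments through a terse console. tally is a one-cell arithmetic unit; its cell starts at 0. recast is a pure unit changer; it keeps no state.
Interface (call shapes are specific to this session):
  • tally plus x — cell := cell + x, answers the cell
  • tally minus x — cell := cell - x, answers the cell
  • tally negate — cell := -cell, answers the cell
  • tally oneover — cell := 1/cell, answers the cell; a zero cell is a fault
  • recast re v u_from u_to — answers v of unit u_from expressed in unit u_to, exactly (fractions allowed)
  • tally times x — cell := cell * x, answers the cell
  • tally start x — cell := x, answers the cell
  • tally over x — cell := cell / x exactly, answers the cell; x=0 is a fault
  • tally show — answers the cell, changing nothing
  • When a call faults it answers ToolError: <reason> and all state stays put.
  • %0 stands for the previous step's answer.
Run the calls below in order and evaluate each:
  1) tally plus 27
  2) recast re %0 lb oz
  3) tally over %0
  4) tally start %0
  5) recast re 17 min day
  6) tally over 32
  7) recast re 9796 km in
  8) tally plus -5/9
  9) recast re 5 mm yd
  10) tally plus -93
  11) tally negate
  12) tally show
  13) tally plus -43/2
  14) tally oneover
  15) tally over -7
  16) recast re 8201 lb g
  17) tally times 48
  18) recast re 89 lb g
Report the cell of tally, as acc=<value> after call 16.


Answer: acc=-4608/2324161

Derivation:
CALL tally plus[x→27]
RET  27
CALL recast re[v→%0; u_from→lb; u_to→oz]
RET  432
CALL tally over[x→%0]
RET  1/16
CALL tally start[x→%0]
RET  1/16
CALL recast re[v→17; u_from→min; u_to→day]
RET  17/1440
CALL tally over[x→32]
RET  1/512
CALL recast re[v→9796; u_from→km; u_to→in]
RET  48980000000/127
CALL tally plus[x→-5/9]
RET  -2551/4608
CALL recast re[v→5; u_from→mm; u_to→yd]
RET  25/4572
CALL tally plus[x→-93]
RET  -431095/4608
CALL tally negate[]
RET  431095/4608
CALL tally show[]
RET  431095/4608
CALL tally plus[x→-43/2]
RET  332023/4608
CALL tally oneover[]
RET  4608/332023
CALL tally over[x→-7]
RET  -4608/2324161
CALL recast re[v→8201; u_from→lb; u_to→g]
RET  371991102637/100000
CALL tally times[x→48]
RET  -221184/2324161
CALL recast re[v→89; u_from→lb; u_to→g]
RET  4036972093/100000


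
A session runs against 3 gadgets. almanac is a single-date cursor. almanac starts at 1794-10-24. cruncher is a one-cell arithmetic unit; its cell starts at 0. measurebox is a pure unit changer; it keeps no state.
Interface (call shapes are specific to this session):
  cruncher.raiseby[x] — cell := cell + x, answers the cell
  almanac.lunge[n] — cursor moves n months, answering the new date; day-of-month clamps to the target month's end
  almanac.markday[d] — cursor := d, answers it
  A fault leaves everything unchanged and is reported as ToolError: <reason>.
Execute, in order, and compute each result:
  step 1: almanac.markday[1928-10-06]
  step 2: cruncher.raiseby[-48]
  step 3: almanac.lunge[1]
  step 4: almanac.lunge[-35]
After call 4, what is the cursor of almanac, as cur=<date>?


CALL almanac.markday[d: 1928-10-06]
RET  1928-10-06
CALL cruncher.raiseby[x: -48]
RET  -48
CALL almanac.lunge[n: 1]
RET  1928-11-06
CALL almanac.lunge[n: -35]
RET  1925-12-06

Answer: cur=1925-12-06


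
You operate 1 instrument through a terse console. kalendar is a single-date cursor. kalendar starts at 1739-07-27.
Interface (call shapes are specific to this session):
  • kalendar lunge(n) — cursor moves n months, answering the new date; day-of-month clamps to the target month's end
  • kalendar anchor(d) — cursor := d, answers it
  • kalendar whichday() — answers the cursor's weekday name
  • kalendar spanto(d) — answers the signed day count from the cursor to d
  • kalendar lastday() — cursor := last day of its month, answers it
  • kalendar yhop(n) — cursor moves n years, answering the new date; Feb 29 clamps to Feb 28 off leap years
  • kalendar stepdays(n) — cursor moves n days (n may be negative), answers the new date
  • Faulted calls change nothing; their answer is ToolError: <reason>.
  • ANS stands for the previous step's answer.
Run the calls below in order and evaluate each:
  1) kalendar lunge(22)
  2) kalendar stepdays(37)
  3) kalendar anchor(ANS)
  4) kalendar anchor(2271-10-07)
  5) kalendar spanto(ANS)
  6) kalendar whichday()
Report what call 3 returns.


;; 1. kalendar lunge(n: 22) ~> 1741-05-27
;; 2. kalendar stepdays(n: 37) ~> 1741-07-03
;; 3. kalendar anchor(d: ANS) ~> 1741-07-03
;; 4. kalendar anchor(d: 2271-10-07) ~> 2271-10-07
;; 5. kalendar spanto(d: ANS) ~> 0
;; 6. kalendar whichday() ~> Saturday

Answer: 1741-07-03


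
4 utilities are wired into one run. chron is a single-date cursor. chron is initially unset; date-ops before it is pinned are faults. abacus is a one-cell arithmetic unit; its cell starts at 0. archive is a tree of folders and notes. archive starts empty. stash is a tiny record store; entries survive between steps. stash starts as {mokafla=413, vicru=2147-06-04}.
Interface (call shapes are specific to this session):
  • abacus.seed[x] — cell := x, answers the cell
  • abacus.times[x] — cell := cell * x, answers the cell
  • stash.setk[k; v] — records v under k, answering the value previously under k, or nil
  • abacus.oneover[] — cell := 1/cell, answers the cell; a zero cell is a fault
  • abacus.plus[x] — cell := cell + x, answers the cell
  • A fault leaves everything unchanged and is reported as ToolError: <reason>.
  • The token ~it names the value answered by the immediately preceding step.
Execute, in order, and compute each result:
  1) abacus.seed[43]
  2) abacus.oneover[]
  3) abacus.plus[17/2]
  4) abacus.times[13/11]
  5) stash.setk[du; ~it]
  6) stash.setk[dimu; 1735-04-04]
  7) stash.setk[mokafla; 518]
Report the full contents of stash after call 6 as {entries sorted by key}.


% abacus.seed x→43
= 43
% abacus.oneover
= 1/43
% abacus.plus x→17/2
= 733/86
% abacus.times x→13/11
= 9529/946
% stash.setk k→du v→~it
= nil
% stash.setk k→dimu v→1735-04-04
= nil
% stash.setk k→mokafla v→518
= 413

Answer: {dimu=1735-04-04, du=9529/946, mokafla=413, vicru=2147-06-04}


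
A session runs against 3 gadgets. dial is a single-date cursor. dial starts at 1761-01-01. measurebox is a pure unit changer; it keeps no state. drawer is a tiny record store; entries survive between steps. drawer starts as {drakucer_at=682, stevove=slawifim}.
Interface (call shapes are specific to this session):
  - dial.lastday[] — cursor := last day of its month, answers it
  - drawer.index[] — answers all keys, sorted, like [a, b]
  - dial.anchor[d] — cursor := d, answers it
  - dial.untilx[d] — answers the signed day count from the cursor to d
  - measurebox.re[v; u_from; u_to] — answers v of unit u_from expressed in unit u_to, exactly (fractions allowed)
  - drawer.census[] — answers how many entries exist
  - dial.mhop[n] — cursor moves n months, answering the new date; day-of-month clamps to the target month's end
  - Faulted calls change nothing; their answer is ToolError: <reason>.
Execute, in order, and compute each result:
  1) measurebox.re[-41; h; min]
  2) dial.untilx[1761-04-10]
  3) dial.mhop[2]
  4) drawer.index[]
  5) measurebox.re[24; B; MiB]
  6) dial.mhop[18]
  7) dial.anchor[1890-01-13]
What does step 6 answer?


Using measurebox.re using v='-41', u_from='h', u_to='min', and see -2460.
Next I call dial.untilx using d='1761-04-10', giving 99.
Calling dial.mhop using n='2', and get 1761-03-01.
I run drawer.index, and get [drakucer_at, stevove].
I run measurebox.re using v='24', u_from='B', u_to='MiB': 3/131072.
I call dial.mhop using n='18', and see 1762-09-01.
I invoke dial.anchor using d='1890-01-13': 1890-01-13.

Answer: 1762-09-01


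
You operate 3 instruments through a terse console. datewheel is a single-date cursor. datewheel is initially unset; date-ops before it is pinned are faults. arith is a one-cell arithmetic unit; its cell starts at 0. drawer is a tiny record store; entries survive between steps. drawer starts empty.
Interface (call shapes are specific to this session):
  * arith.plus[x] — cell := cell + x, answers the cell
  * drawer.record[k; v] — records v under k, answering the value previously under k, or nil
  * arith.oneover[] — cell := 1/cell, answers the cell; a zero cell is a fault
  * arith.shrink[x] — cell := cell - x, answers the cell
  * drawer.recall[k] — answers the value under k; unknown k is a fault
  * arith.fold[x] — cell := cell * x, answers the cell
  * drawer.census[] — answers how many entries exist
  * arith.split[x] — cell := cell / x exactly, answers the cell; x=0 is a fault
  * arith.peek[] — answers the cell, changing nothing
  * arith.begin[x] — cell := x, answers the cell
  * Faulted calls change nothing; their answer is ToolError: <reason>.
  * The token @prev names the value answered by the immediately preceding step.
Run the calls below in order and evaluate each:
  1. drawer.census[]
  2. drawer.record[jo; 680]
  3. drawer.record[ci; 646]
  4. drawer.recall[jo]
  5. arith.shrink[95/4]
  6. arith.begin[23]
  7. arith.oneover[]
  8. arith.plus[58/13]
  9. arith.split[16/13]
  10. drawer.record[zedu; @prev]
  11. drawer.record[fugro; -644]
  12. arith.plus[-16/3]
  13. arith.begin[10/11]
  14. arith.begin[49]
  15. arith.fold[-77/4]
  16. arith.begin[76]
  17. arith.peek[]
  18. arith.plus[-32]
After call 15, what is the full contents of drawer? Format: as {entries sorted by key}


$ drawer.census
= 0
$ drawer.record k='jo' v='680'
= nil
$ drawer.record k='ci' v='646'
= nil
$ drawer.recall k='jo'
= 680
$ arith.shrink x='95/4'
= -95/4
$ arith.begin x='23'
= 23
$ arith.oneover
= 1/23
$ arith.plus x='58/13'
= 1347/299
$ arith.split x='16/13'
= 1347/368
$ drawer.record k='zedu' v='@prev'
= nil
$ drawer.record k='fugro' v='-644'
= nil
$ arith.plus x='-16/3'
= -1847/1104
$ arith.begin x='10/11'
= 10/11
$ arith.begin x='49'
= 49
$ arith.fold x='-77/4'
= -3773/4
$ arith.begin x='76'
= 76
$ arith.peek
= 76
$ arith.plus x='-32'
= 44

Answer: {ci=646, fugro=-644, jo=680, zedu=1347/368}


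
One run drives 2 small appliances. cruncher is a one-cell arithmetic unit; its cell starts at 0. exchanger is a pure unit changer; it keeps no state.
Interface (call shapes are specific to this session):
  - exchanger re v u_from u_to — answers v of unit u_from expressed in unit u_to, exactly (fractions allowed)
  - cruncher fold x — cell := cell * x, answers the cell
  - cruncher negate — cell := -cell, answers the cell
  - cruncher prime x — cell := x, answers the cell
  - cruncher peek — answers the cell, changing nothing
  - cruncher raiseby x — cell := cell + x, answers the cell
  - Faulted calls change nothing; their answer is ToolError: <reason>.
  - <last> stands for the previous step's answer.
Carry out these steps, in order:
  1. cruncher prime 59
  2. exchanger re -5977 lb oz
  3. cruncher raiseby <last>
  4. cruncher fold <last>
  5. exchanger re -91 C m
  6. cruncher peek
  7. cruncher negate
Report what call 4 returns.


Answer: 9134198329

Derivation:
> cruncher prime x=59
[out] 59
> exchanger re v=-5977 u_from=lb u_to=oz
[out] -95632
> cruncher raiseby x=<last>
[out] -95573
> cruncher fold x=<last>
[out] 9134198329
> exchanger re v=-91 u_from=C u_to=m
[out] ToolError: incompatible units
> cruncher peek
[out] 9134198329
> cruncher negate
[out] -9134198329


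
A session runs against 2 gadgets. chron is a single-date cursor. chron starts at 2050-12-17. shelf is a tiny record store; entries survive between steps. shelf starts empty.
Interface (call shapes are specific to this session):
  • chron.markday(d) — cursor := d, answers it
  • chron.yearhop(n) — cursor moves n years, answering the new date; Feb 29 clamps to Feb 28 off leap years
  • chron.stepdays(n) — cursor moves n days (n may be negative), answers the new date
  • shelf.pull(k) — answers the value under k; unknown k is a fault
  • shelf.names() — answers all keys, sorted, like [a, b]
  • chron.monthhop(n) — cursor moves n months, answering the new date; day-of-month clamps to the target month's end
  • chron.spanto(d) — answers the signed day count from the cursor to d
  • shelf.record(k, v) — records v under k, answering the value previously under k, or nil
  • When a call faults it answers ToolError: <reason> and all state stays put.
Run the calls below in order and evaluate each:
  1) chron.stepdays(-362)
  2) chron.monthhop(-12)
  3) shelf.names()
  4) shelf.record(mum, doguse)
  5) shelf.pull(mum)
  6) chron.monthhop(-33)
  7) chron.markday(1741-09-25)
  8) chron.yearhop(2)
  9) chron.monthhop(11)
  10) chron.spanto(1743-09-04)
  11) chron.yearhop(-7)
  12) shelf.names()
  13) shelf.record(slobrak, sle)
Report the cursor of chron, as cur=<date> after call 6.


==> chron.stepdays(-362)
<== 2049-12-20
==> chron.monthhop(-12)
<== 2048-12-20
==> shelf.names()
<== []
==> shelf.record(mum, doguse)
<== nil
==> shelf.pull(mum)
<== doguse
==> chron.monthhop(-33)
<== 2046-03-20
==> chron.markday(1741-09-25)
<== 1741-09-25
==> chron.yearhop(2)
<== 1743-09-25
==> chron.monthhop(11)
<== 1744-08-25
==> chron.spanto(1743-09-04)
<== -356
==> chron.yearhop(-7)
<== 1737-08-25
==> shelf.names()
<== [mum]
==> shelf.record(slobrak, sle)
<== nil

Answer: cur=2046-03-20


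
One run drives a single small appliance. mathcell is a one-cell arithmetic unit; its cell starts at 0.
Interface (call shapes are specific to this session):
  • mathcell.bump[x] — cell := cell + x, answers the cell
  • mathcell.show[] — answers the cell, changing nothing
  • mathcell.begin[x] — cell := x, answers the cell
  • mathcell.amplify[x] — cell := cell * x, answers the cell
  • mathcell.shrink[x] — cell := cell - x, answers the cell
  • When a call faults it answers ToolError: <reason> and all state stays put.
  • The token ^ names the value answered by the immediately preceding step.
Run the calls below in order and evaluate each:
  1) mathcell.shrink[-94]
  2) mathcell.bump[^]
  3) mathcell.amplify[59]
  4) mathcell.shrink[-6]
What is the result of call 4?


;; mathcell.shrink(-94) -> 94
;; mathcell.bump(^) -> 188
;; mathcell.amplify(59) -> 11092
;; mathcell.shrink(-6) -> 11098

Answer: 11098


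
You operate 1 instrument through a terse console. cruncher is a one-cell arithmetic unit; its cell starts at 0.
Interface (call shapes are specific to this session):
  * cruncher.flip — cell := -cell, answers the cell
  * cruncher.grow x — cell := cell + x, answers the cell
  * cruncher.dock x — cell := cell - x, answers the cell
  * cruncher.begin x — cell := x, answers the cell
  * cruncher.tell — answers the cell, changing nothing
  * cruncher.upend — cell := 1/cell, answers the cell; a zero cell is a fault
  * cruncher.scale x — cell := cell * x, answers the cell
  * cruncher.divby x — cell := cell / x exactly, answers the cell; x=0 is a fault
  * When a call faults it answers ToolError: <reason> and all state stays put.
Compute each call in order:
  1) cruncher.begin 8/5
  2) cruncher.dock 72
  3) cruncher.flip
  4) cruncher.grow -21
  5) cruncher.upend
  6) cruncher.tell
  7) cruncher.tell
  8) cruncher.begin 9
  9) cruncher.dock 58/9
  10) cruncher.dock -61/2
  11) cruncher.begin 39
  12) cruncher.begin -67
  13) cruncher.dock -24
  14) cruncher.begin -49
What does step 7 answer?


Answer: 5/247

Derivation:
% 1. cruncher.begin(x: 8/5) : 8/5
% 2. cruncher.dock(x: 72) : -352/5
% 3. cruncher.flip() : 352/5
% 4. cruncher.grow(x: -21) : 247/5
% 5. cruncher.upend() : 5/247
% 6. cruncher.tell() : 5/247
% 7. cruncher.tell() : 5/247
% 8. cruncher.begin(x: 9) : 9
% 9. cruncher.dock(x: 58/9) : 23/9
% 10. cruncher.dock(x: -61/2) : 595/18
% 11. cruncher.begin(x: 39) : 39
% 12. cruncher.begin(x: -67) : -67
% 13. cruncher.dock(x: -24) : -43
% 14. cruncher.begin(x: -49) : -49


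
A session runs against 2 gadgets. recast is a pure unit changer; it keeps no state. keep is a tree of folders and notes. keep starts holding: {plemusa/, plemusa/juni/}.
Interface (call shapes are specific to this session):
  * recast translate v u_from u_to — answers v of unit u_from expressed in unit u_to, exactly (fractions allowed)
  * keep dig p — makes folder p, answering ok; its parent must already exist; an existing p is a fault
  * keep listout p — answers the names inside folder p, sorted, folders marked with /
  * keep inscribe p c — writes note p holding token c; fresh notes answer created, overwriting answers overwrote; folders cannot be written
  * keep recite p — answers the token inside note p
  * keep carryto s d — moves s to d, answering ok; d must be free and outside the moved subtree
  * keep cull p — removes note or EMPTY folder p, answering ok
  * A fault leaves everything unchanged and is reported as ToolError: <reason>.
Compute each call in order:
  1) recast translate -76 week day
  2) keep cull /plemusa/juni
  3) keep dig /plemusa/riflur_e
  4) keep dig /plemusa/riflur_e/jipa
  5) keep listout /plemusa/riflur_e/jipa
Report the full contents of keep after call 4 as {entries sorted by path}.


→ recast translate(v=-76, u_from=week, u_to=day)
← -532
→ keep cull(p=/plemusa/juni)
← ok
→ keep dig(p=/plemusa/riflur_e)
← ok
→ keep dig(p=/plemusa/riflur_e/jipa)
← ok
→ keep listout(p=/plemusa/riflur_e/jipa)
← []

Answer: {plemusa/, plemusa/riflur_e/, plemusa/riflur_e/jipa/}


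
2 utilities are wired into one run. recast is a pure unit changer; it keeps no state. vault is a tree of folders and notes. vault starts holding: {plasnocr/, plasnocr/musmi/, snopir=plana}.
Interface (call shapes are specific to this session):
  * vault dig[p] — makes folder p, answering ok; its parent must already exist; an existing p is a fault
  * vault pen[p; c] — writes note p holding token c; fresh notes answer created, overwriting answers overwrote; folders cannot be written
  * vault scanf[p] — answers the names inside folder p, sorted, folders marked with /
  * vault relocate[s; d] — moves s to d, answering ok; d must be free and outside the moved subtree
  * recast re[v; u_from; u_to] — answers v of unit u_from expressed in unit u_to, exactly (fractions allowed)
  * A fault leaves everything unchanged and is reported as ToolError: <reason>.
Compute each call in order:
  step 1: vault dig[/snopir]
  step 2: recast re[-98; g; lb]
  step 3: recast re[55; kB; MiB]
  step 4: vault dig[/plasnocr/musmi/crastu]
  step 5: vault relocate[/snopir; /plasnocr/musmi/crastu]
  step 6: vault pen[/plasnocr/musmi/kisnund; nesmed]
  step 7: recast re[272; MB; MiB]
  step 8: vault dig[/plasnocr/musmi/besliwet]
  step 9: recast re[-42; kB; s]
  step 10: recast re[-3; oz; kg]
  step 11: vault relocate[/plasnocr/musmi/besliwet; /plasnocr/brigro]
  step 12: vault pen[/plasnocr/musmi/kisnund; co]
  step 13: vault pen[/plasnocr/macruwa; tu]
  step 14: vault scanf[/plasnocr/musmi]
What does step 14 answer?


Step: vault dig[/snopir]
Result: ToolError: exists
Step: recast re[-98; g; lb]
Result: -1400000/6479891
Step: recast re[55; kB; MiB]
Result: 6875/131072
Step: vault dig[/plasnocr/musmi/crastu]
Result: ok
Step: vault relocate[/snopir; /plasnocr/musmi/crastu]
Result: ToolError: exists
Step: vault pen[/plasnocr/musmi/kisnund; nesmed]
Result: created
Step: recast re[272; MB; MiB]
Result: 265625/1024
Step: vault dig[/plasnocr/musmi/besliwet]
Result: ok
Step: recast re[-42; kB; s]
Result: ToolError: incompatible units
Step: recast re[-3; oz; kg]
Result: -136077711/1600000000
Step: vault relocate[/plasnocr/musmi/besliwet; /plasnocr/brigro]
Result: ok
Step: vault pen[/plasnocr/musmi/kisnund; co]
Result: overwrote
Step: vault pen[/plasnocr/macruwa; tu]
Result: created
Step: vault scanf[/plasnocr/musmi]
Result: [crastu/, kisnund]

Answer: [crastu/, kisnund]


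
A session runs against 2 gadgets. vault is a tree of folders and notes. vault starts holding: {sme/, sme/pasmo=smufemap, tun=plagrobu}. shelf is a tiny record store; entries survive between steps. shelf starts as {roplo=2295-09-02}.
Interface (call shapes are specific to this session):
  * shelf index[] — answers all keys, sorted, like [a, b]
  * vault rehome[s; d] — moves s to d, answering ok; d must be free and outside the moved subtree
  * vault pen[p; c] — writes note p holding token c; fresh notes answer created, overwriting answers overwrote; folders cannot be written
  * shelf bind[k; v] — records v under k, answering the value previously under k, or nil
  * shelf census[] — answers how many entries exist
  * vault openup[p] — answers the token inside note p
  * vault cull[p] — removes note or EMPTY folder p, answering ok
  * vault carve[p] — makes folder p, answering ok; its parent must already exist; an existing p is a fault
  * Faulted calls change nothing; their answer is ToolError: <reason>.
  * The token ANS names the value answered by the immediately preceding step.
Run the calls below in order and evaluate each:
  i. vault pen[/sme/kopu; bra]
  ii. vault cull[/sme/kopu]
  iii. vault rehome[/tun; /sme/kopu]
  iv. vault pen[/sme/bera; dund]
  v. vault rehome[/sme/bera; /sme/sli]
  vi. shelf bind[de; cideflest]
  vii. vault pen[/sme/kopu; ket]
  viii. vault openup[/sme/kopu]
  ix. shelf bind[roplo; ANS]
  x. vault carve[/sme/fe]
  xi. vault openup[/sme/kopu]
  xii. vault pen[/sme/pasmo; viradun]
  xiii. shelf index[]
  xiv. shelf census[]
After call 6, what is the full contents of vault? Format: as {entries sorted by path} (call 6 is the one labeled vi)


Answer: {sme/, sme/kopu=plagrobu, sme/pasmo=smufemap, sme/sli=dund}

Derivation:
Act: vault pen[/sme/kopu; bra]
Obs: created
Act: vault cull[/sme/kopu]
Obs: ok
Act: vault rehome[/tun; /sme/kopu]
Obs: ok
Act: vault pen[/sme/bera; dund]
Obs: created
Act: vault rehome[/sme/bera; /sme/sli]
Obs: ok
Act: shelf bind[de; cideflest]
Obs: nil
Act: vault pen[/sme/kopu; ket]
Obs: overwrote
Act: vault openup[/sme/kopu]
Obs: ket
Act: shelf bind[roplo; ANS]
Obs: 2295-09-02
Act: vault carve[/sme/fe]
Obs: ok
Act: vault openup[/sme/kopu]
Obs: ket
Act: vault pen[/sme/pasmo; viradun]
Obs: overwrote
Act: shelf index[]
Obs: [de, roplo]
Act: shelf census[]
Obs: 2


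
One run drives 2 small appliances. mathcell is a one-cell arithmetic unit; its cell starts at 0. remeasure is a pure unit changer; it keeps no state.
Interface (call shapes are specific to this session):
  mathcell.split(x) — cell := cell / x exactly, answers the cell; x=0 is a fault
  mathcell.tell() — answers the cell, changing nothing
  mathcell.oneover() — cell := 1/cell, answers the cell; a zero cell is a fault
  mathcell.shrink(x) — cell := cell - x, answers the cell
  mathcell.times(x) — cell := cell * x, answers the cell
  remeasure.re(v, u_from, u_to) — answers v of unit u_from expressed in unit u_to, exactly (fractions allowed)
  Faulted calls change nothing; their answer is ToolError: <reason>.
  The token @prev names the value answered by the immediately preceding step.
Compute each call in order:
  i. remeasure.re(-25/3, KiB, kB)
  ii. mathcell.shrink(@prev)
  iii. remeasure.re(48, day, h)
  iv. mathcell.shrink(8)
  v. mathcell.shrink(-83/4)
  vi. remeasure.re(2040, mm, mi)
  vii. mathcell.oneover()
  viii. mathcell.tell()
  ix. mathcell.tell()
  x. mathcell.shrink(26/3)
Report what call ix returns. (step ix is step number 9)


> remeasure.re v→-25/3 u_from→KiB u_to→kB
[out] -128/15
> mathcell.shrink x→@prev
[out] 128/15
> remeasure.re v→48 u_from→day u_to→h
[out] 1152
> mathcell.shrink x→8
[out] 8/15
> mathcell.shrink x→-83/4
[out] 1277/60
> remeasure.re v→2040 u_from→mm u_to→mi
[out] 85/67056
> mathcell.oneover
[out] 60/1277
> mathcell.tell
[out] 60/1277
> mathcell.tell
[out] 60/1277
> mathcell.shrink x→26/3
[out] -33022/3831

Answer: 60/1277


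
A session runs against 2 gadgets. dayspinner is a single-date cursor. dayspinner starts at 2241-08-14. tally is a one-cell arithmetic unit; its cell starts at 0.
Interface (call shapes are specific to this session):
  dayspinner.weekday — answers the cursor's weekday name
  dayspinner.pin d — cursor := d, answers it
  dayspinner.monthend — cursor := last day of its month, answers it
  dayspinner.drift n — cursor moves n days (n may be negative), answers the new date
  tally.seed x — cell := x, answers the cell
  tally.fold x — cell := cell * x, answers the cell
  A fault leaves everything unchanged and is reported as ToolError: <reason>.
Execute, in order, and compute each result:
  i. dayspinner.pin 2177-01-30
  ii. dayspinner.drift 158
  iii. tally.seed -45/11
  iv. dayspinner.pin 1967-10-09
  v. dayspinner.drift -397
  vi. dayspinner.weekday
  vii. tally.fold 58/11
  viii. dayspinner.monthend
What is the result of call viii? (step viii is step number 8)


Answer: 1966-09-30

Derivation:
# dayspinner.pin(d→2177-01-30) => 2177-01-30
# dayspinner.drift(n→158) => 2177-07-07
# tally.seed(x→-45/11) => -45/11
# dayspinner.pin(d→1967-10-09) => 1967-10-09
# dayspinner.drift(n→-397) => 1966-09-07
# dayspinner.weekday() => Wednesday
# tally.fold(x→58/11) => -2610/121
# dayspinner.monthend() => 1966-09-30
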